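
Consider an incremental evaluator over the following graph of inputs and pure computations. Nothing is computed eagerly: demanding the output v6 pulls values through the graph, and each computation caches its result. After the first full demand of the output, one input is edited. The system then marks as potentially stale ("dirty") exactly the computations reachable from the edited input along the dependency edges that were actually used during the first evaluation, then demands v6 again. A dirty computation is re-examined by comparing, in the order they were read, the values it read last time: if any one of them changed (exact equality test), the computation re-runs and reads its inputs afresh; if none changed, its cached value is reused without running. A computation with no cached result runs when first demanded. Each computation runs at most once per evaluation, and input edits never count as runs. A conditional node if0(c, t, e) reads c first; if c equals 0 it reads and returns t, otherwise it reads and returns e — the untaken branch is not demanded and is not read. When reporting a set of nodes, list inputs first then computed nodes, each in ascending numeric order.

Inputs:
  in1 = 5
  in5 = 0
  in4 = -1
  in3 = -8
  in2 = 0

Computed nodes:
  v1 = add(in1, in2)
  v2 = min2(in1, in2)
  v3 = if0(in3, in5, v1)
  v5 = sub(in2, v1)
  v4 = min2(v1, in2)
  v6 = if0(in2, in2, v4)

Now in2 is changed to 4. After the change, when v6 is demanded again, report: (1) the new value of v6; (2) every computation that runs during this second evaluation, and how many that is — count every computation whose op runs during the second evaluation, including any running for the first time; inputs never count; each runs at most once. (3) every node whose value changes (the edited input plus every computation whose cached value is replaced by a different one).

v6 now evaluates to 4.
Run set: v1, v4, v6 (3 run).
Changed values: in2, v6.
The important point: the flipped condition pulls in fresh nodes; v1, v4 run for the first time.

Initial pass — values computed on the first demand:
  v6 = if0(in2=0 -> then branch in2) = 0

Second demand — change propagation:
  v1: newly demanded (no cache) — executes and yields 9.
  v4: newly demanded (no cache) — executes and yields 4.
  v6: re-runs because in2 0->4; in2 0->4; new result 4.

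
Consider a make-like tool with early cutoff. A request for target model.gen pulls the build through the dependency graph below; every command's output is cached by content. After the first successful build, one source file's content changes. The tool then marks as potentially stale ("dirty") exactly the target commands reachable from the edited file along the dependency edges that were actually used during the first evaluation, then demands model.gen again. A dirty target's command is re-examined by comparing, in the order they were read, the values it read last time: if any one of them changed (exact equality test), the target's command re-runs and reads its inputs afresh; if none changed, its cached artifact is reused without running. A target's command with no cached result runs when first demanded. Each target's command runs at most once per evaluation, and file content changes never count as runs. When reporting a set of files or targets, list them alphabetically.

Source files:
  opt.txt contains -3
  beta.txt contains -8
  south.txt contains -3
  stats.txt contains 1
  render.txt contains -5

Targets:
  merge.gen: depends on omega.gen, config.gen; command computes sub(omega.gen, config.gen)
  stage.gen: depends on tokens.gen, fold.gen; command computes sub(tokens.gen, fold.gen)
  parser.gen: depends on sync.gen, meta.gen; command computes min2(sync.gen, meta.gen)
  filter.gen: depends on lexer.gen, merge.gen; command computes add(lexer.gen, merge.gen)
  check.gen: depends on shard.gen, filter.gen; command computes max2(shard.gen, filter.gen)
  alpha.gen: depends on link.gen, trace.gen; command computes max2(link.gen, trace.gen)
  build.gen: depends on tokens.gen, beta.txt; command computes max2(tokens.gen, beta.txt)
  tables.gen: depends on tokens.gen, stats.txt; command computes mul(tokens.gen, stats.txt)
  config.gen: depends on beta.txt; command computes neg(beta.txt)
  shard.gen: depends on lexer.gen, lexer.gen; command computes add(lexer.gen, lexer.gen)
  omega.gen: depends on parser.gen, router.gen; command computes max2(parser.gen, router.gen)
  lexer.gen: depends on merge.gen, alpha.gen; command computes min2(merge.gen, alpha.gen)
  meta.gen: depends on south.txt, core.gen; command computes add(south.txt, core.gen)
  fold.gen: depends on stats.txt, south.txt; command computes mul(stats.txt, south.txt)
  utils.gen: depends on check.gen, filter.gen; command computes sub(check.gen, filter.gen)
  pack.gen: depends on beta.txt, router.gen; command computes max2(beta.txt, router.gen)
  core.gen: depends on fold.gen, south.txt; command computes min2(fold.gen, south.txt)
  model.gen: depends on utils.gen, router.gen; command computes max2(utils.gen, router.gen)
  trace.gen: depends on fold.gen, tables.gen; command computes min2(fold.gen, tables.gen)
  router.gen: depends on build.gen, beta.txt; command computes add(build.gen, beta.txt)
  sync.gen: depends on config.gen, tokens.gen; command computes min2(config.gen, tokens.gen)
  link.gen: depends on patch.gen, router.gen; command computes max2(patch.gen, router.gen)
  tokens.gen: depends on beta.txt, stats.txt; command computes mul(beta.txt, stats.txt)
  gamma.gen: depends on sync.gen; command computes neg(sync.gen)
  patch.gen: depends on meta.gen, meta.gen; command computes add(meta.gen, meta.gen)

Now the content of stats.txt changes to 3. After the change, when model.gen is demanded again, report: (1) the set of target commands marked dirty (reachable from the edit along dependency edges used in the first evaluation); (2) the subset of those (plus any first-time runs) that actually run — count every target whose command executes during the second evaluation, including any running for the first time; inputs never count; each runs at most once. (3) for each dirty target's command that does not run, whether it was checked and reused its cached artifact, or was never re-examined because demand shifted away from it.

The edit dirties: alpha.gen, build.gen, check.gen, core.gen, filter.gen, fold.gen, lexer.gen, link.gen, merge.gen, meta.gen, model.gen, omega.gen, parser.gen, patch.gen, router.gen, shard.gen, sync.gen, tables.gen, tokens.gen, trace.gen, utils.gen.
19 target commands run: alpha.gen, build.gen, check.gen, core.gen, filter.gen, fold.gen, lexer.gen, link.gen, merge.gen, meta.gen, omega.gen, parser.gen, patch.gen, shard.gen, sync.gen, tables.gen, tokens.gen, trace.gen, utils.gen.
Cache hits after checking: model.gen, router.gen.
Note where the cutoff bites: router.gen is checked, finds nothing changed, and keeps its cache.

First demand of the output computes:
  config.gen = neg(-8) = 8
  fold.gen = mul(1, -3) = -3
  core.gen = min2(-3, -3) = -3
  meta.gen = add(-3, -3) = -6
  patch.gen = add(-6, -6) = -12
  tokens.gen = mul(-8, 1) = -8
  build.gen = max2(-8, -8) = -8
  router.gen = add(-8, -8) = -16
  link.gen = max2(-12, -16) = -12
  sync.gen = min2(8, -8) = -8
  parser.gen = min2(-8, -6) = -8
  omega.gen = max2(-8, -16) = -8
  merge.gen = sub(-8, 8) = -16
  tables.gen = mul(-8, 1) = -8
  trace.gen = min2(-3, -8) = -8
  alpha.gen = max2(-12, -8) = -8
  lexer.gen = min2(-16, -8) = -16
  filter.gen = add(-16, -16) = -32
  shard.gen = add(-16, -16) = -32
  check.gen = max2(-32, -32) = -32
  utils.gen = sub(-32, -32) = 0
  model.gen = max2(0, -16) = 0

After the edit, cleaning proceeds:
  fold.gen: a read changed (stats.txt 1->3) — executes, giving -9.
  core.gen: a read changed (fold.gen -3->-9) — executes, giving -9.
  meta.gen: a read changed (core.gen -3->-9) — executes, giving -12.
  patch.gen: a read changed (meta.gen -6->-12; meta.gen -6->-12) — executes, giving -24.
  tokens.gen: a read changed (stats.txt 1->3) — executes, giving -24.
  build.gen: a read changed (tokens.gen -8->-24) — executes, giving -8 — identical to its old value.
  router.gen: dirty, but its reads are unchanged (build.gen unchanged, beta.txt unchanged); cached -16 stands.
  link.gen: a read changed (patch.gen -12->-24) — executes, giving -16.
  sync.gen: a read changed (tokens.gen -8->-24) — executes, giving -24.
  parser.gen: a read changed (sync.gen -8->-24; meta.gen -6->-12) — executes, giving -24.
  omega.gen: a read changed (parser.gen -8->-24) — executes, giving -16.
  merge.gen: a read changed (omega.gen -8->-16) — executes, giving -24.
  tables.gen: a read changed (tokens.gen -8->-24; stats.txt 1->3) — executes, giving -72.
  trace.gen: a read changed (fold.gen -3->-9; tables.gen -8->-72) — executes, giving -72.
  alpha.gen: a read changed (link.gen -12->-16; trace.gen -8->-72) — executes, giving -16.
  lexer.gen: a read changed (merge.gen -16->-24; alpha.gen -8->-16) — executes, giving -24.
  filter.gen: a read changed (lexer.gen -16->-24; merge.gen -16->-24) — executes, giving -48.
  shard.gen: a read changed (lexer.gen -16->-24; lexer.gen -16->-24) — executes, giving -48.
  check.gen: a read changed (shard.gen -32->-48; filter.gen -32->-48) — executes, giving -48.
  utils.gen: a read changed (check.gen -32->-48; filter.gen -32->-48) — executes, giving 0 — identical to its old value.
  model.gen: dirty, but its reads are unchanged (utils.gen unchanged, router.gen unchanged); cached 0 stands.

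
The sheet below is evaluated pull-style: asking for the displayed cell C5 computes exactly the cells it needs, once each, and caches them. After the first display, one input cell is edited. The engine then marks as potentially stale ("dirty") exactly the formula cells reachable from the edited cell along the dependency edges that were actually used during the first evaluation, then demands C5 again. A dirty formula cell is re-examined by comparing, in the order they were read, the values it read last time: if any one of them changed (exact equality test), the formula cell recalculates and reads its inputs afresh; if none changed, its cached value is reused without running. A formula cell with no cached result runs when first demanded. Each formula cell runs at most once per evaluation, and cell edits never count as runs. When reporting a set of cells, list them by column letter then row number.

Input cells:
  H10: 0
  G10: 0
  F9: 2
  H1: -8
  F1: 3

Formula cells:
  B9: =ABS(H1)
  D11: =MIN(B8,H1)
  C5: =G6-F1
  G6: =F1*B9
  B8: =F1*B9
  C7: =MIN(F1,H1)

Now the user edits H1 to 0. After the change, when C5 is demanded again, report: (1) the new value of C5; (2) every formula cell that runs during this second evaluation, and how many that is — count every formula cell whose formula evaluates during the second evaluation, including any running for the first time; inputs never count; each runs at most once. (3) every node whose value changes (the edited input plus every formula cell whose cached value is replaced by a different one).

Demanding C5 again yields -3.
3 formula cells run: B9, C5, G6.
The nodes whose values change: B9, C5, G6, H1.

First demand of the output computes:
  B9 = ABS(-8) = 8
  G6 = 3 * 8 = 24
  C5 = 24 - 3 = 21

After the edit, cleaning proceeds:
  B9: a read changed (H1 -8->0) — executes, giving 0.
  G6: a read changed (B9 8->0) — executes, giving 0.
  C5: a read changed (G6 24->0) — executes, giving -3.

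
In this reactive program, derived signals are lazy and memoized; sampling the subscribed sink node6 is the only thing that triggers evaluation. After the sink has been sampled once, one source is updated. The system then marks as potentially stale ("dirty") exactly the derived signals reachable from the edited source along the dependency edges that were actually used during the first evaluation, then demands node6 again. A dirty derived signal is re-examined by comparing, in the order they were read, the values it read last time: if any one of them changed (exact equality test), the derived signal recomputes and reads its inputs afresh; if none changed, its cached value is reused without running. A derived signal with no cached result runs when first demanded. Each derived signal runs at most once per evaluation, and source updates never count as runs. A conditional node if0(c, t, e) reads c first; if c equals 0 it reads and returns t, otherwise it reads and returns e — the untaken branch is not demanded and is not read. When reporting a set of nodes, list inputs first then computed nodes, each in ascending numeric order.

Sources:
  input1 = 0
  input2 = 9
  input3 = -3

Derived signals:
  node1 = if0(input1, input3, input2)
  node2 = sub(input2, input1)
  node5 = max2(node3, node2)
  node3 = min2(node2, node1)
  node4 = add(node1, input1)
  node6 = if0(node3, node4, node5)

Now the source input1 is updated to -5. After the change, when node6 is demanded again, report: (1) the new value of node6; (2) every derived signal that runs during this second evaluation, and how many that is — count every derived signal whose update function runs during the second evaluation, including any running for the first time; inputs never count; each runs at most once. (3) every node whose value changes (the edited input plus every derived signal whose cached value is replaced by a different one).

Demanding node6 again yields 14.
5 derived signals run: node1, node2, node3, node5, node6.
The nodes whose values change: input1, node1, node2, node3, node5, node6.

First demand of the output computes:
  node1 = if0(input1=0 -> then branch input3) = -3
  node2 = sub(9, 0) = 9
  node3 = min2(9, -3) = -3
  node5 = max2(-3, 9) = 9
  node6 = if0(node3=-3 -> else branch node5) = 9

After the edit, cleaning proceeds:
  node1: a read changed (input1 0->-5) — executes, giving 9.
  node2: a read changed (input1 0->-5) — executes, giving 14.
  node3: a read changed (node2 9->14; node1 -3->9) — executes, giving 9.
  node5: a read changed (node3 -3->9; node2 9->14) — executes, giving 14.
  node6: a read changed (node3 -3->9; node5 9->14) — executes, giving 14.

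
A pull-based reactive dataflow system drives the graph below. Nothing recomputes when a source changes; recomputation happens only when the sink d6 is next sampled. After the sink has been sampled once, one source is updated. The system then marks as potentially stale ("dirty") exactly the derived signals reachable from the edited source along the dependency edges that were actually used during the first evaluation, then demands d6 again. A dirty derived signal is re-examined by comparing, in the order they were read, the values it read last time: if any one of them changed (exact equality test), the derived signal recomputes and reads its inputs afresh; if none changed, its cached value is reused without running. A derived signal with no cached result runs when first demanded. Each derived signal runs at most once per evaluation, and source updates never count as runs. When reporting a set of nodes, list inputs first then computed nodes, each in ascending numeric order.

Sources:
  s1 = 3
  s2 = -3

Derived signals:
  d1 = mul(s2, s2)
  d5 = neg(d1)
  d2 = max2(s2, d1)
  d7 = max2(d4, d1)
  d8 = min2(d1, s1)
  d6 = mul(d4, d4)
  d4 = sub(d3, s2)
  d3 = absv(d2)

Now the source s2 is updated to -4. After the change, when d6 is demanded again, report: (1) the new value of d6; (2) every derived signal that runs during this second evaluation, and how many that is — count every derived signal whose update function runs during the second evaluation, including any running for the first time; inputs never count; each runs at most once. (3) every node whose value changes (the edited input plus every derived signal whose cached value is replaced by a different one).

First evaluation (everything demanded from the output):
  d1 = mul(-3, -3) = 9
  d2 = max2(-3, 9) = 9
  d3 = absv(9) = 9
  d4 = sub(9, -3) = 12
  d6 = mul(12, 12) = 144

Propagation after the edit:
  d1: runs — s2 -3->-4; s2 -3->-4; result 16.
  d2: runs — s2 -3->-4; d1 9->16; result 16.
  d3: runs — d2 9->16; result 16.
  d4: runs — d3 9->16; s2 -3->-4; result 20.
  d6: runs — d4 12->20; d4 12->20; result 400.

New value of d6: 400.
Derived signals that run: d1, d2, d3, d4, d6 — 5 in total.
Values that change: s2, d1, d2, d3, d4, d6.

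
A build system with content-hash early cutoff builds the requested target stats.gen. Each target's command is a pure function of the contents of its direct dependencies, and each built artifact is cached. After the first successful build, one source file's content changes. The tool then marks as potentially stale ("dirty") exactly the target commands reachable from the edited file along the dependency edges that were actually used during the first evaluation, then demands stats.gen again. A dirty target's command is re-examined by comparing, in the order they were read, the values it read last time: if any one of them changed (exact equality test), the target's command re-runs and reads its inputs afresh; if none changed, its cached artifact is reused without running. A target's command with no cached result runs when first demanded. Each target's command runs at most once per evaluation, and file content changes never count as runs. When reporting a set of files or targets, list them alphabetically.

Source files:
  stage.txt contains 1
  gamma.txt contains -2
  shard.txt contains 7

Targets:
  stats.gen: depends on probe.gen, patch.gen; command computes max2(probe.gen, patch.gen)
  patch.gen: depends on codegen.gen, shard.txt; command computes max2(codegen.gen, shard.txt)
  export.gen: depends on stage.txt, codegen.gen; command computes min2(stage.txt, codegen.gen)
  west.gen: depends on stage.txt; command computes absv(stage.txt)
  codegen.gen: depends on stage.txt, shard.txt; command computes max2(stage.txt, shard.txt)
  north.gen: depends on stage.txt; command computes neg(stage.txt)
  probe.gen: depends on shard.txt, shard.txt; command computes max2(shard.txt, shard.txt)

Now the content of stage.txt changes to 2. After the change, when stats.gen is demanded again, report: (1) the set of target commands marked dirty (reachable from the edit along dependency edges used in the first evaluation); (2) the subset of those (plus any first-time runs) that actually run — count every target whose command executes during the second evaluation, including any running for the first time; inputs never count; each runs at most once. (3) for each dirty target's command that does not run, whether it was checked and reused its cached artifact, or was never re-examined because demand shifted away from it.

Marked dirty: codegen.gen, patch.gen, stats.gen.
Target commands that run: codegen.gen — 1 in total.
Checked but reused from cache: patch.gen, stats.gen.
Key observation: the change is absorbed at codegen.gen — it re-runs but produces the same value, and the output's value is unchanged.

First evaluation (everything demanded from the output):
  codegen.gen = max2(1, 7) = 7
  patch.gen = max2(7, 7) = 7
  probe.gen = max2(7, 7) = 7
  stats.gen = max2(7, 7) = 7

Propagation after the edit:
  codegen.gen: runs — stage.txt 1->2; result 7 (same value as before).
  patch.gen: checked — values it read are unchanged (codegen.gen unchanged, shard.txt unchanged); reused cached 7 without running.
  stats.gen: checked — values it read are unchanged (probe.gen unchanged, patch.gen unchanged); reused cached 7 without running.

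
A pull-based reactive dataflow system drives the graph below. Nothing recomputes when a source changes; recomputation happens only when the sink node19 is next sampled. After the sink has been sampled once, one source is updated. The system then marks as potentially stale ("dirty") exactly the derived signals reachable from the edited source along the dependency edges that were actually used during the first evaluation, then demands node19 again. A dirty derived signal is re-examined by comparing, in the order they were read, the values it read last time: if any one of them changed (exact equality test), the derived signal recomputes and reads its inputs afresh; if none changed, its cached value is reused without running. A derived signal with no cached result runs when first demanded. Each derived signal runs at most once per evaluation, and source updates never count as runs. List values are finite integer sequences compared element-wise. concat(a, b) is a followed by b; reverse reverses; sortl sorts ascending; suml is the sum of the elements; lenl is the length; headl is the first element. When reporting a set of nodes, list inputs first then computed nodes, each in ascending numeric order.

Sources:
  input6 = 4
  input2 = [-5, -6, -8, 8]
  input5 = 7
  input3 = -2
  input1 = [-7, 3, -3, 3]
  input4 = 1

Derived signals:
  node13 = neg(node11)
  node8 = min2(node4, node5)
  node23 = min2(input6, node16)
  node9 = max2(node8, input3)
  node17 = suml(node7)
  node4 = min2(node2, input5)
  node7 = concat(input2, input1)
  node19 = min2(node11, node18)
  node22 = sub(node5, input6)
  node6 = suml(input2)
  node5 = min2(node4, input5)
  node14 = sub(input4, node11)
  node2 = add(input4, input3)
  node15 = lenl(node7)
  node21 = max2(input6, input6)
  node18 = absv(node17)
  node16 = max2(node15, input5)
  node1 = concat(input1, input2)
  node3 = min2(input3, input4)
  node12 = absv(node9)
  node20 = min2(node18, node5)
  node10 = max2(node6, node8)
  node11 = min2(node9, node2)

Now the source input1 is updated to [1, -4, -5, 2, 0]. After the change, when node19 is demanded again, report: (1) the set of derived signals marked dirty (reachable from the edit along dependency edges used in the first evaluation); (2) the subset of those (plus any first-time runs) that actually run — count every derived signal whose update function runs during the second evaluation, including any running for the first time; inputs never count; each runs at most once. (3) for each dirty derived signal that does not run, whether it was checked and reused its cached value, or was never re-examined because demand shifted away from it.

Marked dirty: node7, node17, node18, node19.
Derived signals that run: node7, node17, node18, node19 — 4 in total.
Every dirty derived signal ran.

First evaluation (everything demanded from the output):
  node2 = add(1, -2) = -1
  node4 = min2(-1, 7) = -1
  node5 = min2(-1, 7) = -1
  node7 = concat([-5, -6, -8, 8], [-7, 3, -3, 3]) = [-5, -6, -8, 8, -7, 3, -3, 3]
  node8 = min2(-1, -1) = -1
  node9 = max2(-1, -2) = -1
  node11 = min2(-1, -1) = -1
  node17 = suml([-5, -6, -8, 8, -7, 3, -3, 3]) = -15
  node18 = absv(-15) = 15
  node19 = min2(-1, 15) = -1

Propagation after the edit:
  node7: runs — input1 [-7, 3, -3, 3]->[1, -4, -5, 2, 0]; result [-5, -6, -8, 8, 1, -4, -5, 2, 0].
  node17: runs — node7 [-5, -6, -8, 8, -7, 3, -3, 3]->[-5, -6, -8, 8, 1, -4, -5, 2, 0]; result -17.
  node18: runs — node17 -15->-17; result 17.
  node19: runs — node18 15->17; result -1 (same value as before).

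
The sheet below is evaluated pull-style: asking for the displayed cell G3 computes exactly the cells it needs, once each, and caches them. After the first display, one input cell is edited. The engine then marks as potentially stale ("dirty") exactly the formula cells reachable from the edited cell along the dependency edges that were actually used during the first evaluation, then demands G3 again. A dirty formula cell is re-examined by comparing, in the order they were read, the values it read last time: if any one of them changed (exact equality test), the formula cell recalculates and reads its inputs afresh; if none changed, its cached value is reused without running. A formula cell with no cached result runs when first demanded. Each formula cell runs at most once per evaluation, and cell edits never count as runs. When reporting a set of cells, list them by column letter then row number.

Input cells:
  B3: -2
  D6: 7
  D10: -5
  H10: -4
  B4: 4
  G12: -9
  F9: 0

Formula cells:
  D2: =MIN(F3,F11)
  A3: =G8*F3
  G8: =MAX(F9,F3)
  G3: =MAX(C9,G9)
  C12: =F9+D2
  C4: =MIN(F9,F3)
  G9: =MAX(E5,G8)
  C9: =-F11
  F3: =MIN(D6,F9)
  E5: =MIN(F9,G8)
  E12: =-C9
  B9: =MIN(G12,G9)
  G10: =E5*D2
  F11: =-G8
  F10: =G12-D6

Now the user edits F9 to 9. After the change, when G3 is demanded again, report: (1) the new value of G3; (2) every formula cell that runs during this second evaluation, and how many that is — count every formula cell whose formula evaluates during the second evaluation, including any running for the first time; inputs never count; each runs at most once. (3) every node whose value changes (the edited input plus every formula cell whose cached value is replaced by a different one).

Demanding G3 again yields 9.
7 formula cells run: C9, E5, F3, F11, G3, G8, G9.
The nodes whose values change: C9, E5, F3, F9, F11, G3, G8, G9.

First demand of the output computes:
  F3 = MIN(7, 0) = 0
  G8 = MAX(0, 0) = 0
  E5 = MIN(0, 0) = 0
  F11 = -(0) = 0
  C9 = -(0) = 0
  G9 = MAX(0, 0) = 0
  G3 = MAX(0, 0) = 0

After the edit, cleaning proceeds:
  F3: a read changed (F9 0->9) — executes, giving 7.
  G8: a read changed (F9 0->9; F3 0->7) — executes, giving 9.
  E5: a read changed (F9 0->9; G8 0->9) — executes, giving 9.
  F11: a read changed (G8 0->9) — executes, giving -9.
  C9: a read changed (F11 0->-9) — executes, giving 9.
  G9: a read changed (E5 0->9; G8 0->9) — executes, giving 9.
  G3: a read changed (C9 0->9; G9 0->9) — executes, giving 9.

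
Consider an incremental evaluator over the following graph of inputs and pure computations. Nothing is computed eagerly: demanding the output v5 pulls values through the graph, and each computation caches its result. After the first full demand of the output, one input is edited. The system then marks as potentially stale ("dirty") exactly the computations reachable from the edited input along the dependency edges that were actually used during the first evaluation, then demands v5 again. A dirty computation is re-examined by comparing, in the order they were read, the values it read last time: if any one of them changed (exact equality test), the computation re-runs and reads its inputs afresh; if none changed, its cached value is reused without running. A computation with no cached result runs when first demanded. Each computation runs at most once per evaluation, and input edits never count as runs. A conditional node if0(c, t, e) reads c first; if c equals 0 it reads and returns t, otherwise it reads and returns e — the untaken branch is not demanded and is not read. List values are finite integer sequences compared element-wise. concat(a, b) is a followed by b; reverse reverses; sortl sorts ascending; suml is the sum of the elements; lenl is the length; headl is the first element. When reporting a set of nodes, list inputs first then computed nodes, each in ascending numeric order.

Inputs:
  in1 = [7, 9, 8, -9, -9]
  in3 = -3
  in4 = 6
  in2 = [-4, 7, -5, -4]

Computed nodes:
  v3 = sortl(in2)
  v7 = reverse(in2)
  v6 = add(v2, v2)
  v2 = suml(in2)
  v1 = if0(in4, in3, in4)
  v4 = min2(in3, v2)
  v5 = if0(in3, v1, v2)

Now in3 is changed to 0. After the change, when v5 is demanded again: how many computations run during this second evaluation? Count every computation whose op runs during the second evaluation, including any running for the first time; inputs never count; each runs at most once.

Initial pass — values computed on the first demand:
  v2 = suml([-4, 7, -5, -4]) = -6
  v5 = if0(in3=-3 -> else branch v2) = -6

Second demand — change propagation:
  v1: newly demanded (no cache) — executes and yields 6.
  v5: re-runs because in3 -3->0; new result 6.

The important point: the flipped condition pulls in fresh nodes; v1 runs for the first time.

Run set: v1, v5 (2 run).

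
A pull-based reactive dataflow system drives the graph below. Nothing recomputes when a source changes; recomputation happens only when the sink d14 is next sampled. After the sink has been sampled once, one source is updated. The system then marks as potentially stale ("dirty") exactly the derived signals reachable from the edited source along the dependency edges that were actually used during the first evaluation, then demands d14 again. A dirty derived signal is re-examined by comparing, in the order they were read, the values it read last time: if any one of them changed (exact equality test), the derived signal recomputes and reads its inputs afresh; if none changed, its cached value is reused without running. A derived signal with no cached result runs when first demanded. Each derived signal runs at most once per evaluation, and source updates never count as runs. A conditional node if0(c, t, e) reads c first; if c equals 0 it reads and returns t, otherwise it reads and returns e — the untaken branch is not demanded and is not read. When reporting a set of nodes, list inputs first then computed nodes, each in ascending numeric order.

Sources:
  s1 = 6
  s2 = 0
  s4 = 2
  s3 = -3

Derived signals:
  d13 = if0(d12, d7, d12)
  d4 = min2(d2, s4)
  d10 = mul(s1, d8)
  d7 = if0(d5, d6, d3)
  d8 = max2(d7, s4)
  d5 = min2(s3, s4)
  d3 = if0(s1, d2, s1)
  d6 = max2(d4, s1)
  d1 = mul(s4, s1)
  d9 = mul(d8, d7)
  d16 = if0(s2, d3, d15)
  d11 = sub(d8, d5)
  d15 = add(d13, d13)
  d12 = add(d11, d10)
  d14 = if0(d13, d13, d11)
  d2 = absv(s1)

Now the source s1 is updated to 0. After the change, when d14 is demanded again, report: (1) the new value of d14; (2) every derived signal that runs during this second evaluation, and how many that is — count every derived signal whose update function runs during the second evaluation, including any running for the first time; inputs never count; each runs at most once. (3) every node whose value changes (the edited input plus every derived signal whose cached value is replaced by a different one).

First evaluation (everything demanded from the output):
  d3 = if0(s1=6 -> else branch s1) = 6
  d5 = min2(-3, 2) = -3
  d7 = if0(d5=-3 -> else branch d3) = 6
  d8 = max2(6, 2) = 6
  d10 = mul(6, 6) = 36
  d11 = sub(6, -3) = 9
  d12 = add(9, 36) = 45
  d13 = if0(d12=45 -> else branch d12) = 45
  d14 = if0(d13=45 -> else branch d11) = 9

Propagation after the edit:
  d2: demanded for the first time — runs, produces 0.
  d3: runs — s1 6->0; s1 6->0; result 0.
  d7: runs — d3 6->0; result 0.
  d8: runs — d7 6->0; result 2.
  d10: runs — s1 6->0; d8 6->2; result 0.
  d11: runs — d8 6->2; result 5.
  d12: runs — d11 9->5; d10 36->0; result 5.
  d13: runs — d12 45->5; d12 45->5; result 5.
  d14: runs — d13 45->5; d11 9->5; result 5.

Key observation: a condition flipped, so demand reaches new nodes — d2 runs for the first time.

New value of d14: 5.
Derived signals that run: d2, d3, d7, d8, d10, d11, d12, d13, d14 — 9 in total.
Values that change: s1, d3, d7, d8, d10, d11, d12, d13, d14.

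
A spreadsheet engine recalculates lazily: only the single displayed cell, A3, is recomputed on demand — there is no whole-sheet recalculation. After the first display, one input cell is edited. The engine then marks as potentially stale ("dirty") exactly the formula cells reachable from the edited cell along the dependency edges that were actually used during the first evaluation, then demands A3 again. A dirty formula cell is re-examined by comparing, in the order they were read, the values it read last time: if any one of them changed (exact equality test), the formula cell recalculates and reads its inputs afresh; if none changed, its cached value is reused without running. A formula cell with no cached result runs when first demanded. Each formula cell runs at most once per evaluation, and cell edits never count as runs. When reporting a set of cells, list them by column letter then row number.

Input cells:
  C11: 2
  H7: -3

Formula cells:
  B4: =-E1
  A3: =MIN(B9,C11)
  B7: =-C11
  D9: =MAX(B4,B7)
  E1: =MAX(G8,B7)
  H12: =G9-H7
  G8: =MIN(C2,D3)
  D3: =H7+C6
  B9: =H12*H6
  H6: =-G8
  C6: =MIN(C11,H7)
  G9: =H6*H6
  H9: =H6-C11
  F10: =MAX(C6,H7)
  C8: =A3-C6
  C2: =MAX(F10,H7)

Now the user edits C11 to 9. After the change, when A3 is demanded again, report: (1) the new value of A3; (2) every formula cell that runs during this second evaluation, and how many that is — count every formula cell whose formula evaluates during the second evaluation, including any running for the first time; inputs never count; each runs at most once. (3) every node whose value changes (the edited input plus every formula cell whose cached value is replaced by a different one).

First evaluation (everything demanded from the output):
  C6 = MIN(2, -3) = -3
  D3 = -3 + -3 = -6
  F10 = MAX(-3, -3) = -3
  C2 = MAX(-3, -3) = -3
  G8 = MIN(-3, -6) = -6
  H6 = -(-6) = 6
  G9 = 6 * 6 = 36
  H12 = 36 - -3 = 39
  B9 = 39 * 6 = 234
  A3 = MIN(234, 2) = 2

Propagation after the edit:
  C6: runs — C11 2->9; result -3 (same value as before).
  D3: checked — values it read are unchanged (H7 unchanged, C6 unchanged); reused cached -6 without running.
  F10: checked — values it read are unchanged (C6 unchanged, H7 unchanged); reused cached -3 without running.
  C2: checked — values it read are unchanged (F10 unchanged, H7 unchanged); reused cached -3 without running.
  G8: checked — values it read are unchanged (C2 unchanged, D3 unchanged); reused cached -6 without running.
  H6: checked — values it read are unchanged (G8 unchanged); reused cached 6 without running.
  G9: checked — values it read are unchanged (H6 unchanged, H6 unchanged); reused cached 36 without running.
  H12: checked — values it read are unchanged (G9 unchanged, H7 unchanged); reused cached 39 without running.
  B9: checked — values it read are unchanged (H12 unchanged, H6 unchanged); reused cached 234 without running.
  A3: runs — C11 2->9; result 9.

Key observation: the cutoff stops propagation at F10 — its inputs' values are unchanged, so it reuses its cache.

New value of A3: 9.
Formula cells that run: A3, C6 — 2 in total.
Values that change: A3, C11.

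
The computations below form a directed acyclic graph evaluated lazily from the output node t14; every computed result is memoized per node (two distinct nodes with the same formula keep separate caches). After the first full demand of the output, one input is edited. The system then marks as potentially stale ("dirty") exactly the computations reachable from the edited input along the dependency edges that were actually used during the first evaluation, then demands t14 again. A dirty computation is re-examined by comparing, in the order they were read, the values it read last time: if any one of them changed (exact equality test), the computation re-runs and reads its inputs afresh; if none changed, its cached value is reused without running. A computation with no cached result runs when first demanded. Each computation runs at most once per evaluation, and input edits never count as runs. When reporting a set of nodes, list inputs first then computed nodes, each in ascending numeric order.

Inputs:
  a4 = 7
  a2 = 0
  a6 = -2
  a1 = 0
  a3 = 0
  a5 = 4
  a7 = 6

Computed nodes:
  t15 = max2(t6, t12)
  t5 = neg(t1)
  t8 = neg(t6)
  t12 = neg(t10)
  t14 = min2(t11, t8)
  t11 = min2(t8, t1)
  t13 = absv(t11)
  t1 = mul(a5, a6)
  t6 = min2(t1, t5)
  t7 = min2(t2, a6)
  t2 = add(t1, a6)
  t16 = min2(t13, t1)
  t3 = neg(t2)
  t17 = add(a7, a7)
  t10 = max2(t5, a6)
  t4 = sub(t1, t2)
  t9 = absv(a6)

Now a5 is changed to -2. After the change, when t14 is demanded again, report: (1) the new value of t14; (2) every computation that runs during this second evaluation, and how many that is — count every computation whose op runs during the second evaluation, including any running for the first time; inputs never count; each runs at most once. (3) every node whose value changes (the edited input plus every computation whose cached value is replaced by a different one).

First demand of the output computes:
  t1 = mul(4, -2) = -8
  t5 = neg(-8) = 8
  t6 = min2(-8, 8) = -8
  t8 = neg(-8) = 8
  t11 = min2(8, -8) = -8
  t14 = min2(-8, 8) = -8

After the edit, cleaning proceeds:
  t1: a read changed (a5 4->-2) — executes, giving 4.
  t5: a read changed (t1 -8->4) — executes, giving -4.
  t6: a read changed (t1 -8->4; t5 8->-4) — executes, giving -4.
  t8: a read changed (t6 -8->-4) — executes, giving 4.
  t11: a read changed (t8 8->4; t1 -8->4) — executes, giving 4.
  t14: a read changed (t11 -8->4; t8 8->4) — executes, giving 4.

Demanding t14 again yields 4.
6 computations run: t1, t5, t6, t8, t11, t14.
The nodes whose values change: a5, t1, t5, t6, t8, t11, t14.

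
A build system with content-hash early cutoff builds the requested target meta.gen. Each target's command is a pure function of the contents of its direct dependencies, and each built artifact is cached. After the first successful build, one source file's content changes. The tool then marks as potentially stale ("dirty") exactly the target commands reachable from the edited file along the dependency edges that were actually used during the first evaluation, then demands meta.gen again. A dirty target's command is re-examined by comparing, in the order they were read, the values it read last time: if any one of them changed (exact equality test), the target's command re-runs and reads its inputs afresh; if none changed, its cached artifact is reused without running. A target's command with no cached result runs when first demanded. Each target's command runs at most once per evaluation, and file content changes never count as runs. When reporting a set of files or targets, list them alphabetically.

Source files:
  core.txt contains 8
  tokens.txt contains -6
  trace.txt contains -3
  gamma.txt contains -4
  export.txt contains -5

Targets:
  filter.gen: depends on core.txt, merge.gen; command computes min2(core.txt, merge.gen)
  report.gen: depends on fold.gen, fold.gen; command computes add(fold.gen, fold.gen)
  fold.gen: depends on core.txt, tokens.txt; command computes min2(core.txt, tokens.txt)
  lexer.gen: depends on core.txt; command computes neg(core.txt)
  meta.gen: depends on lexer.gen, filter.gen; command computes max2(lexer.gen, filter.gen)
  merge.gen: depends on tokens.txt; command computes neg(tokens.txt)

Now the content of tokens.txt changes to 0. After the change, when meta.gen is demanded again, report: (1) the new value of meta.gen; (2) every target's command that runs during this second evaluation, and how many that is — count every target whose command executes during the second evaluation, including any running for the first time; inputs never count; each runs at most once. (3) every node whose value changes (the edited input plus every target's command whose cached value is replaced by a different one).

New value of meta.gen: 0.
Target commands that run: filter.gen, merge.gen, meta.gen — 3 in total.
Values that change: filter.gen, merge.gen, meta.gen, tokens.txt.

First evaluation (everything demanded from the output):
  lexer.gen = neg(8) = -8
  merge.gen = neg(-6) = 6
  filter.gen = min2(8, 6) = 6
  meta.gen = max2(-8, 6) = 6

Propagation after the edit:
  merge.gen: runs — tokens.txt -6->0; result 0.
  filter.gen: runs — merge.gen 6->0; result 0.
  meta.gen: runs — filter.gen 6->0; result 0.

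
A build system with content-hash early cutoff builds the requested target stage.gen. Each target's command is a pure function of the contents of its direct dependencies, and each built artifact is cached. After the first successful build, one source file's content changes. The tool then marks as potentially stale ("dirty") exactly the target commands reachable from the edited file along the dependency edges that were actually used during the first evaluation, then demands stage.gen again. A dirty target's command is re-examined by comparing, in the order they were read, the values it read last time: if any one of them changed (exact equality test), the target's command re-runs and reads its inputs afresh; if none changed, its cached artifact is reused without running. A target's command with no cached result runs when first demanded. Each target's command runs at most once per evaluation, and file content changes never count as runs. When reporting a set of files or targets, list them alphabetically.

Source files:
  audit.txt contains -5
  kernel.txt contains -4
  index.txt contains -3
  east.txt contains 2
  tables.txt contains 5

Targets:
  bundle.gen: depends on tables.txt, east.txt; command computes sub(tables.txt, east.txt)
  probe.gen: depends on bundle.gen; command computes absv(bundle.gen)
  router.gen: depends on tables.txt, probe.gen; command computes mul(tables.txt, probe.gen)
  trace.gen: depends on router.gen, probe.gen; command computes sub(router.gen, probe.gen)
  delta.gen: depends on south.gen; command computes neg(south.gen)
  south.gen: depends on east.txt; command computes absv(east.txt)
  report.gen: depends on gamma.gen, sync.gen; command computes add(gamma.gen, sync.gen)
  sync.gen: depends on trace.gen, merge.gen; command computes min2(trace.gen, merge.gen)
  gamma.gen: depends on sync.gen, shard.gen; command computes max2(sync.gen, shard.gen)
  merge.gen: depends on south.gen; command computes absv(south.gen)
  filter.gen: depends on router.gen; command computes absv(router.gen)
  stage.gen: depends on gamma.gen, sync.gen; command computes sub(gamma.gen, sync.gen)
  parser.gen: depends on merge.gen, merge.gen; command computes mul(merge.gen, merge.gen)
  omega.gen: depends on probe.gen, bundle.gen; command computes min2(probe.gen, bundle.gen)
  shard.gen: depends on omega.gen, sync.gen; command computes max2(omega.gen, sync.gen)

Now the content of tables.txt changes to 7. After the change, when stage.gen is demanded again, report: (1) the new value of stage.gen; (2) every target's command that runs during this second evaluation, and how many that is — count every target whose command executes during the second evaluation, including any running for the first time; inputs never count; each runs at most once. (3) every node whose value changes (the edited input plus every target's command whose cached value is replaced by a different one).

First evaluation (everything demanded from the output):
  bundle.gen = sub(5, 2) = 3
  probe.gen = absv(3) = 3
  omega.gen = min2(3, 3) = 3
  router.gen = mul(5, 3) = 15
  south.gen = absv(2) = 2
  merge.gen = absv(2) = 2
  trace.gen = sub(15, 3) = 12
  sync.gen = min2(12, 2) = 2
  shard.gen = max2(3, 2) = 3
  gamma.gen = max2(2, 3) = 3
  stage.gen = sub(3, 2) = 1

Propagation after the edit:
  bundle.gen: runs — tables.txt 5->7; result 5.
  probe.gen: runs — bundle.gen 3->5; result 5.
  omega.gen: runs — probe.gen 3->5; bundle.gen 3->5; result 5.
  router.gen: runs — tables.txt 5->7; probe.gen 3->5; result 35.
  trace.gen: runs — router.gen 15->35; probe.gen 3->5; result 30.
  sync.gen: runs — trace.gen 12->30; result 2 (same value as before).
  shard.gen: runs — omega.gen 3->5; result 5.
  gamma.gen: runs — shard.gen 3->5; result 5.
  stage.gen: runs — gamma.gen 3->5; result 3.

New value of stage.gen: 3.
Target commands that run: bundle.gen, gamma.gen, omega.gen, probe.gen, router.gen, shard.gen, stage.gen, sync.gen, trace.gen — 9 in total.
Values that change: bundle.gen, gamma.gen, omega.gen, probe.gen, router.gen, shard.gen, stage.gen, tables.txt, trace.gen.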